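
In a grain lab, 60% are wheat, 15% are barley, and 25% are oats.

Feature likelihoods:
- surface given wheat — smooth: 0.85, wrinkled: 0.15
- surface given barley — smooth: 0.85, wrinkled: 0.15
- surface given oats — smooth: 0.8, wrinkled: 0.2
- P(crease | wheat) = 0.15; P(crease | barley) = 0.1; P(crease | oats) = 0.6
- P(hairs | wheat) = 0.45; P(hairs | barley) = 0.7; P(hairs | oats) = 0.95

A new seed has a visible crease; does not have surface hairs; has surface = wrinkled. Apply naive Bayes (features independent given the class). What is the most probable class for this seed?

wheat: 0.6 × 0.15 × 0.15 × (1−0.45) = 0.007425
barley: 0.15 × 0.15 × 0.1 × (1−0.7) = 0.000675
oats: 0.25 × 0.2 × 0.6 × (1−0.95) = 0.0015
Highest score → wheat.

wheat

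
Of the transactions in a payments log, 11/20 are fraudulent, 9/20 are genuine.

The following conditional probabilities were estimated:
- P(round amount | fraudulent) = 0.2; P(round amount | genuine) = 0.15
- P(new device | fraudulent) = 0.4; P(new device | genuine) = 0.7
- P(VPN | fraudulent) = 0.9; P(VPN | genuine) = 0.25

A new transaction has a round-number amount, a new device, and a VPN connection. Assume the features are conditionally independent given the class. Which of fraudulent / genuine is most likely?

fraudulent: 0.55 × 0.2 × 0.4 × 0.9 = 0.0396
genuine: 0.45 × 0.15 × 0.7 × 0.25 = 0.0118125
Highest score → fraudulent.

fraudulent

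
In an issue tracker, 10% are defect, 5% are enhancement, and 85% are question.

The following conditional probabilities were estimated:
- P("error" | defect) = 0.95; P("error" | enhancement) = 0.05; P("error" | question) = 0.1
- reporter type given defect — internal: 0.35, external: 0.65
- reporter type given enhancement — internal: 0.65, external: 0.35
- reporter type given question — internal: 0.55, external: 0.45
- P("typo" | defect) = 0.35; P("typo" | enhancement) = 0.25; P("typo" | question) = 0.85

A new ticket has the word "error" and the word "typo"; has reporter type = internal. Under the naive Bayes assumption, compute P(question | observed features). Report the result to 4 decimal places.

0.7674

defect: 0.1 × 0.95 × 0.35 × 0.35 = 0.0116375
enhancement: 0.05 × 0.05 × 0.65 × 0.25 = 0.00040625
question: 0.85 × 0.1 × 0.55 × 0.85 = 0.0397375
P(question | x) = 0.0397375 / 0.05178125 ≈ 0.7674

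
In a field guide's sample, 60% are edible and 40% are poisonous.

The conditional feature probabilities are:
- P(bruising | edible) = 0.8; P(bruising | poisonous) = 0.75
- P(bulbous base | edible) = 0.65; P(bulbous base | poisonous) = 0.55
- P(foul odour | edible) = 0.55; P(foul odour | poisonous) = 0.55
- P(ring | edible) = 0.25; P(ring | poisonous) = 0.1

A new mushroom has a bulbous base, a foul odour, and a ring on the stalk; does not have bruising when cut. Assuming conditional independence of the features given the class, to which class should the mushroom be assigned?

edible

edible: 0.6 × (1−0.8) × 0.65 × 0.55 × 0.25 = 0.010725
poisonous: 0.4 × (1−0.75) × 0.55 × 0.55 × 0.1 = 0.003025
Highest score → edible.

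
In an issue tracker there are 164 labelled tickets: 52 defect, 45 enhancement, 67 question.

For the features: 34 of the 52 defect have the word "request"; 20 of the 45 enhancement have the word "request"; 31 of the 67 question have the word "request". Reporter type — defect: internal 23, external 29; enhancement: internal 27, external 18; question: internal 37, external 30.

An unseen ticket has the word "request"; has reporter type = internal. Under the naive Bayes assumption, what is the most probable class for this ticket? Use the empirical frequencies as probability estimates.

defect: (52/164) × (34/52) × (23/52) ≈ 0.0916979
enhancement: (45/164) × (20/45) × (27/45) ≈ 0.0731707
question: (67/164) × (31/67) × (37/67) ≈ 0.104387
Highest score → question.

question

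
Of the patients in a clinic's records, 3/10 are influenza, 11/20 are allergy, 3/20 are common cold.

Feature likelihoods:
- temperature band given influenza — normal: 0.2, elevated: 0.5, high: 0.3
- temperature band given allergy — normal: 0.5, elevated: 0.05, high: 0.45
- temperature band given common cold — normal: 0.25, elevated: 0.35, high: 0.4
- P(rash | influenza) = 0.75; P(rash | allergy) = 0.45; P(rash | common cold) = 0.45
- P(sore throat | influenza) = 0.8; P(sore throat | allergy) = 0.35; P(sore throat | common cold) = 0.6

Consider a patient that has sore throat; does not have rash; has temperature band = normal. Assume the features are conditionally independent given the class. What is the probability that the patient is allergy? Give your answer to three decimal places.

0.685

influenza: 0.3 × 0.2 × (1−0.75) × 0.8 = 0.012
allergy: 0.55 × 0.5 × (1−0.45) × 0.35 = 0.0529375
common cold: 0.15 × 0.25 × (1−0.45) × 0.6 = 0.012375
P(allergy | x) = 0.0529375 / 0.0773125 ≈ 0.685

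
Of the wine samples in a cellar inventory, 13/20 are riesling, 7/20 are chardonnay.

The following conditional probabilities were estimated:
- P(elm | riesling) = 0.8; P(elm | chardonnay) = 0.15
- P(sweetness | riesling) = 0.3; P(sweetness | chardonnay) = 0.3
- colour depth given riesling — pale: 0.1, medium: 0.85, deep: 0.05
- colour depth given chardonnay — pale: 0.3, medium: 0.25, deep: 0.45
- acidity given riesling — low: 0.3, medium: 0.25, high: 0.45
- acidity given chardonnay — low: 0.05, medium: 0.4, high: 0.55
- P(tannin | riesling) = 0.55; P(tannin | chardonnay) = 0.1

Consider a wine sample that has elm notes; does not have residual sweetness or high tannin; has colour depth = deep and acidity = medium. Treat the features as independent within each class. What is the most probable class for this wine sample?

riesling: 0.65 × 0.8 × (1−0.3) × 0.05 × 0.25 × (1−0.55) = 0.0020475
chardonnay: 0.35 × 0.15 × (1−0.3) × 0.45 × 0.4 × (1−0.1) = 0.0059535
Highest score → chardonnay.

chardonnay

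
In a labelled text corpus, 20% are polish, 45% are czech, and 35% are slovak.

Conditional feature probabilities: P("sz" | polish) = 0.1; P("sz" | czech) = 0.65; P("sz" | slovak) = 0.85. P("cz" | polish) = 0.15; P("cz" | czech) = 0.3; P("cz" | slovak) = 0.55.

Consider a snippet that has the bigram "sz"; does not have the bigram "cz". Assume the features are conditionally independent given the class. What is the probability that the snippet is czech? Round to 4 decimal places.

polish: 0.2 × 0.1 × (1−0.15) = 0.017
czech: 0.45 × 0.65 × (1−0.3) = 0.20475
slovak: 0.35 × 0.85 × (1−0.55) = 0.133875
P(czech | x) = 0.20475 / 0.355625 ≈ 0.5757

0.5757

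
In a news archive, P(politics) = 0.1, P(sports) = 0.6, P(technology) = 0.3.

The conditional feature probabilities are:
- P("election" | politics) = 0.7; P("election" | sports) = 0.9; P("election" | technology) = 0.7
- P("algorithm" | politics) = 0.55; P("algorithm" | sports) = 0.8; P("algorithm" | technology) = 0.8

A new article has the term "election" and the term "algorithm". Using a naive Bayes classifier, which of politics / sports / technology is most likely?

politics: 0.1 × 0.7 × 0.55 = 0.0385
sports: 0.6 × 0.9 × 0.8 = 0.432
technology: 0.3 × 0.7 × 0.8 = 0.168
Highest score → sports.

sports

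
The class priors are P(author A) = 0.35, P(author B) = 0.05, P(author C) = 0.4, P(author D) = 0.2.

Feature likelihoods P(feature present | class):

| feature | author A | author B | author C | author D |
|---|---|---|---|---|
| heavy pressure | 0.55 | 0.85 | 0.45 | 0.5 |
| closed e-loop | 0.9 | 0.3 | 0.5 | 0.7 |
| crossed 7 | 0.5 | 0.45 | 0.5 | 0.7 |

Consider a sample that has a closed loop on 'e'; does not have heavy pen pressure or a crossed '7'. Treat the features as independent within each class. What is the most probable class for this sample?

author A

author A: 0.35 × (1−0.55) × 0.9 × (1−0.5) = 0.070875
author B: 0.05 × (1−0.85) × 0.3 × (1−0.45) = 0.0012375
author C: 0.4 × (1−0.45) × 0.5 × (1−0.5) = 0.055
author D: 0.2 × (1−0.5) × 0.7 × (1−0.7) = 0.021
Highest score → author A.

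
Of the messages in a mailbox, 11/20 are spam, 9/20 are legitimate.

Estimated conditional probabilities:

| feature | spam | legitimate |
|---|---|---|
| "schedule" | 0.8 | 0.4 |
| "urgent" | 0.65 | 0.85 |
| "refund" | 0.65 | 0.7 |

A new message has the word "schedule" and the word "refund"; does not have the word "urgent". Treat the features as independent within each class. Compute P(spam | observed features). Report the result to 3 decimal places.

0.841

spam: 0.55 × 0.8 × (1−0.65) × 0.65 = 0.1001
legitimate: 0.45 × 0.4 × (1−0.85) × 0.7 = 0.0189
P(spam | x) = 0.1001 / 0.119 ≈ 0.841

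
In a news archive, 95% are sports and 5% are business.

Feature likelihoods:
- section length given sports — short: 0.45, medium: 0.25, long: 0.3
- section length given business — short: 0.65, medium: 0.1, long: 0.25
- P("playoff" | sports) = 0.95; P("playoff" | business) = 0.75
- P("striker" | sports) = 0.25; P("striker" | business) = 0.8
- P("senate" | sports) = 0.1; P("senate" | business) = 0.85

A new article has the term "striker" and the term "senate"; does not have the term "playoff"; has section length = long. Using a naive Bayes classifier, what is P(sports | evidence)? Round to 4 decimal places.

0.1436

sports: 0.95 × 0.3 × (1−0.95) × 0.25 × 0.1 = 0.00035625
business: 0.05 × 0.25 × (1−0.75) × 0.8 × 0.85 = 0.002125
P(sports | x) = 0.00035625 / 0.00248125 ≈ 0.1436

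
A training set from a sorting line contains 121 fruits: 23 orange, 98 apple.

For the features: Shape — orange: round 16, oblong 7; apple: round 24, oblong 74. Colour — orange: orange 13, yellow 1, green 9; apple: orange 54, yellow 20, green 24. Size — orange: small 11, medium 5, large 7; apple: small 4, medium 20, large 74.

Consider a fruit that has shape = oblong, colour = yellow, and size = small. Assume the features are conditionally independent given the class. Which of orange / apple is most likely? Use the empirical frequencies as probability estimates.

orange: (23/121) × (7/23) × (1/23) × (11/23) ≈ 0.00120296
apple: (98/121) × (74/98) × (20/98) × (4/98) ≈ 0.0050943
Highest score → apple.

apple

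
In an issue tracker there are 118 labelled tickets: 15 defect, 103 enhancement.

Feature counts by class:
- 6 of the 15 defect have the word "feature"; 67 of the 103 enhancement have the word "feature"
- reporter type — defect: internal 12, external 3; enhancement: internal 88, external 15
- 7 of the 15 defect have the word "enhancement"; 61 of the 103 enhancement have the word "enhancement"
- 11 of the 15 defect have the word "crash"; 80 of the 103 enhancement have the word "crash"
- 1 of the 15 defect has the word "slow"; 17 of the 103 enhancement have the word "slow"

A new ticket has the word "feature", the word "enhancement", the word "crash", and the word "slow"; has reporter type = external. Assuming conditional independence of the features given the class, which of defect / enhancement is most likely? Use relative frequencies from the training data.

defect: (15/118) × (6/15) × (3/15) × (7/15) × (11/15) × (1/15) ≈ 0.000232015
enhancement: (103/118) × (67/103) × (15/103) × (61/103) × (80/103) × (17/103) ≈ 0.00627775
Highest score → enhancement.

enhancement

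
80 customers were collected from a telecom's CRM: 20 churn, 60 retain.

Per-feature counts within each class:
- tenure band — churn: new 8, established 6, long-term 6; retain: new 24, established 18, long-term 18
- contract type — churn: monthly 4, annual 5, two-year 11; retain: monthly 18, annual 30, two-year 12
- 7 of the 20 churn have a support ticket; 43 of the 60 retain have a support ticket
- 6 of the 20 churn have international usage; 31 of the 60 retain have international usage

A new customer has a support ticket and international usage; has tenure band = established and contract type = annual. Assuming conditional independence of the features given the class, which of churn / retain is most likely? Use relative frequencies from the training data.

churn: (20/80) × (6/20) × (5/20) × (7/20) × (6/20) = 0.00196875
retain: (60/80) × (18/60) × (30/60) × (43/60) × (31/60) = 0.04165625
Highest score → retain.

retain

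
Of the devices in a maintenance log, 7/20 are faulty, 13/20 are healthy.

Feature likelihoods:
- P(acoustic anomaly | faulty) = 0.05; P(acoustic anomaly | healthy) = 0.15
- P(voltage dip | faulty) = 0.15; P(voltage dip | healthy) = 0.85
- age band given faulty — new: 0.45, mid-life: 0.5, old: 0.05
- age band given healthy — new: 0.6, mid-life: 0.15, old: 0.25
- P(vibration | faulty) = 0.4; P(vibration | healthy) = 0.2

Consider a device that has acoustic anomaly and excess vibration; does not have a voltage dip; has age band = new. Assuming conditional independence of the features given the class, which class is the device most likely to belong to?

faulty: 0.35 × 0.05 × (1−0.15) × 0.45 × 0.4 = 0.0026775
healthy: 0.65 × 0.15 × (1−0.85) × 0.6 × 0.2 = 0.001755
Highest score → faulty.

faulty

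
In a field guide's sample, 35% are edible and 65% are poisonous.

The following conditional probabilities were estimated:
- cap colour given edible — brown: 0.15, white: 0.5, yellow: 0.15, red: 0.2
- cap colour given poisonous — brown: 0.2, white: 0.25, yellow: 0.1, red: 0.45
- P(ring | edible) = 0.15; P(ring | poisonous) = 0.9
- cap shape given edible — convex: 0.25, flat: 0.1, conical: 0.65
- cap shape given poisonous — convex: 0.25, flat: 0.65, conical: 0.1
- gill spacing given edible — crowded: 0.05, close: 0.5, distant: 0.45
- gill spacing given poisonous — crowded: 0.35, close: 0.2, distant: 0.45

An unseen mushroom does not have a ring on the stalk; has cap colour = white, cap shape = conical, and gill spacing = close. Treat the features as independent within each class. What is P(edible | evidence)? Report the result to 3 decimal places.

edible: 0.35 × 0.5 × (1−0.15) × 0.65 × 0.5 = 0.04834375
poisonous: 0.65 × 0.25 × (1−0.9) × 0.1 × 0.2 = 0.000325
P(edible | x) = 0.04834375 / 0.04866875 ≈ 0.993

0.993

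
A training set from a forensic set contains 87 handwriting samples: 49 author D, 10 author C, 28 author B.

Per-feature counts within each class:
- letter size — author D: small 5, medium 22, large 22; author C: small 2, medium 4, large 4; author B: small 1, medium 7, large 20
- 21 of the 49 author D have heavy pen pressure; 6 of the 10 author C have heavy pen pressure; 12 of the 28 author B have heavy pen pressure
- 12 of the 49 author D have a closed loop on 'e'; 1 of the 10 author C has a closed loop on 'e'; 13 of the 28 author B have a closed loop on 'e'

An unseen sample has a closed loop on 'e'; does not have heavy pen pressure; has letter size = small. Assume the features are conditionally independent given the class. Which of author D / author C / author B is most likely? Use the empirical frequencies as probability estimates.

author D

author D: (49/87) × (5/49) × (28/49) × (12/49) ≈ 0.00804263
author C: (10/87) × (2/10) × (4/10) × (1/10) ≈ 0.00091954
author B: (28/87) × (1/28) × (16/28) × (13/28) ≈ 0.0030495
Highest score → author D.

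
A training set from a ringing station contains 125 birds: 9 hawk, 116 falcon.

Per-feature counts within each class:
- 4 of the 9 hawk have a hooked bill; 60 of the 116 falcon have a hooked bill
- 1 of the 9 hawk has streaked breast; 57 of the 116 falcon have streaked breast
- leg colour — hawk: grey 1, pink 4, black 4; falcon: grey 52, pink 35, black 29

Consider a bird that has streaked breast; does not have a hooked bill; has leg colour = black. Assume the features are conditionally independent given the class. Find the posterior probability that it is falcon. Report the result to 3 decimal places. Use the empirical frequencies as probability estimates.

0.965

hawk: (9/125) × (5/9) × (1/9) × (4/9) ≈ 0.00197531
falcon: (116/125) × (56/116) × (57/116) × (29/116) ≈ 0.0550345
P(falcon | x) = 0.0550345 / 0.05700981 ≈ 0.965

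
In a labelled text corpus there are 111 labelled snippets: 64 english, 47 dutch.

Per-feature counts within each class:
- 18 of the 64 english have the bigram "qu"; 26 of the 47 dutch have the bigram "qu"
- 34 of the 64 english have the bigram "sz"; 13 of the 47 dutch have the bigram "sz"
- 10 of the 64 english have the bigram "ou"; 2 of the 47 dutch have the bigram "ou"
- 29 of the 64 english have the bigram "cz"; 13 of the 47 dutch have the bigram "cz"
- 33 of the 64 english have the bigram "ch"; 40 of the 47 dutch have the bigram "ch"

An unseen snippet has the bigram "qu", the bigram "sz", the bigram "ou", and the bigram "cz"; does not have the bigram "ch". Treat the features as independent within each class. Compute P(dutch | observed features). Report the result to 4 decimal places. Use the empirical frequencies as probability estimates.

0.0370

english: (64/111) × (18/64) × (34/64) × (10/64) × (29/64) × (31/64) ≈ 0.00295439
dutch: (47/111) × (26/47) × (13/47) × (2/47) × (13/47) × (7/47) ≈ 0.000113573
P(dutch | x) = 0.000113573 / 0.003067963 ≈ 0.0370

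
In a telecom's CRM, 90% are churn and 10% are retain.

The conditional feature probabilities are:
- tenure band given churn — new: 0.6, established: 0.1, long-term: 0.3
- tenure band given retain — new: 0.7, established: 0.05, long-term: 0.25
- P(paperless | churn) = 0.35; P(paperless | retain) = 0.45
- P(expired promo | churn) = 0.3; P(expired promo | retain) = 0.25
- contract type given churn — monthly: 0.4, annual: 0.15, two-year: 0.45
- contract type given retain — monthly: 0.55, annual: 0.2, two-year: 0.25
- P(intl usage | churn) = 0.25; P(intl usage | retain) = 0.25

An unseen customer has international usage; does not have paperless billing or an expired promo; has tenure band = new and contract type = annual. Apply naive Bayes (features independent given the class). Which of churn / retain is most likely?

churn: 0.9 × 0.6 × (1−0.35) × (1−0.3) × 0.15 × 0.25 = 0.00921375
retain: 0.1 × 0.7 × (1−0.45) × (1−0.25) × 0.2 × 0.25 = 0.00144375
Highest score → churn.

churn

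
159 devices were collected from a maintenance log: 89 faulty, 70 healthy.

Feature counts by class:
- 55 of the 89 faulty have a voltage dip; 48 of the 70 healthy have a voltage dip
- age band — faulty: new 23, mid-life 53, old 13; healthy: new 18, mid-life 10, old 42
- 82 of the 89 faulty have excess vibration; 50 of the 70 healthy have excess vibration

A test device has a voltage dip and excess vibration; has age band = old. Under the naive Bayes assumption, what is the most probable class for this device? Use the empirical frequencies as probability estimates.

faulty: (89/159) × (55/89) × (13/89) × (82/89) ≈ 0.0465525
healthy: (70/159) × (48/70) × (42/70) × (50/70) ≈ 0.12938
Highest score → healthy.

healthy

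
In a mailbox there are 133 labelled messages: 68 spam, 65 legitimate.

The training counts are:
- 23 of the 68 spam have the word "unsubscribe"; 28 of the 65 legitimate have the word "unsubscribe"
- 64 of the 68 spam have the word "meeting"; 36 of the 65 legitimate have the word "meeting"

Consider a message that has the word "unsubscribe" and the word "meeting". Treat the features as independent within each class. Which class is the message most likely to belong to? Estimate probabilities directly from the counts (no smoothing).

spam

spam: (68/133) × (23/68) × (64/68) ≈ 0.16276
legitimate: (65/133) × (28/65) × (36/65) ≈ 0.116599
Highest score → spam.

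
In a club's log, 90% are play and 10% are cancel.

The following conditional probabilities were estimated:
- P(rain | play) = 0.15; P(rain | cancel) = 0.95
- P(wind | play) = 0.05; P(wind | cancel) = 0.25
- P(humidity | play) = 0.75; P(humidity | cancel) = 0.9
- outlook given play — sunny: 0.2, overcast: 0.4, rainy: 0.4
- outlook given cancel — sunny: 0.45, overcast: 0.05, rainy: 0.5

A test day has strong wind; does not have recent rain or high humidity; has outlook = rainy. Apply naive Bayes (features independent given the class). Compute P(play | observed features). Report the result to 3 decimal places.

0.984

play: 0.9 × (1−0.15) × 0.05 × (1−0.75) × 0.4 = 0.003825
cancel: 0.1 × (1−0.95) × 0.25 × (1−0.9) × 0.5 = 0.0000625
P(play | x) = 0.003825 / 0.0038875 ≈ 0.984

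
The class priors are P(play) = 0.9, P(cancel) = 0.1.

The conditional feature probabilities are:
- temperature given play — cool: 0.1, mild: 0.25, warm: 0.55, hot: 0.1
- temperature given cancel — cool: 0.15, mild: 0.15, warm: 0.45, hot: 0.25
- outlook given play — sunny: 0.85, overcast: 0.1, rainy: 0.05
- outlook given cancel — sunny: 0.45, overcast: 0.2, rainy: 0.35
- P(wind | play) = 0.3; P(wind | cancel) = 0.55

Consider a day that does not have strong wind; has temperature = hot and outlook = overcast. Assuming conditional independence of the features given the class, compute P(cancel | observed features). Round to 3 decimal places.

play: 0.9 × 0.1 × 0.1 × (1−0.3) = 0.0063
cancel: 0.1 × 0.25 × 0.2 × (1−0.55) = 0.00225
P(cancel | x) = 0.00225 / 0.00855 ≈ 0.263

0.263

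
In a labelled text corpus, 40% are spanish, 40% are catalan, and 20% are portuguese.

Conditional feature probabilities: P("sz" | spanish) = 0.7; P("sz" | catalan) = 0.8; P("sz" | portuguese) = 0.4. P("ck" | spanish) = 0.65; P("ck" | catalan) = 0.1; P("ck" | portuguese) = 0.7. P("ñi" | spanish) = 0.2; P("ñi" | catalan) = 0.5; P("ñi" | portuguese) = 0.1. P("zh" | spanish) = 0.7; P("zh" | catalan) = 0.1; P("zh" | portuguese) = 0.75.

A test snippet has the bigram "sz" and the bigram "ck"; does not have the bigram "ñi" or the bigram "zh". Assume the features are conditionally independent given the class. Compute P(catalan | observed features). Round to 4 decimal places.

0.2037

spanish: 0.4 × 0.7 × 0.65 × (1−0.2) × (1−0.7) = 0.04368
catalan: 0.4 × 0.8 × 0.1 × (1−0.5) × (1−0.1) = 0.0144
portuguese: 0.2 × 0.4 × 0.7 × (1−0.1) × (1−0.75) = 0.0126
P(catalan | x) = 0.0144 / 0.07068 ≈ 0.2037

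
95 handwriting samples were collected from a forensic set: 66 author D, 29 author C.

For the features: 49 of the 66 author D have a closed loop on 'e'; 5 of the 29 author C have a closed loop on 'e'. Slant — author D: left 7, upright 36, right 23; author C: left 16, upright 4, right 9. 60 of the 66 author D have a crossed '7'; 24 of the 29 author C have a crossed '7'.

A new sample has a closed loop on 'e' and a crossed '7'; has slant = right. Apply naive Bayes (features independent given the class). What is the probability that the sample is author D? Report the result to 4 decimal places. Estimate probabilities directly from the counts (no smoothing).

author D: (66/95) × (49/66) × (23/66) × (60/66) ≈ 0.163404
author C: (29/95) × (5/29) × (9/29) × (24/29) ≈ 0.0135177
P(author D | x) = 0.163404 / 0.1769217 ≈ 0.9236

0.9236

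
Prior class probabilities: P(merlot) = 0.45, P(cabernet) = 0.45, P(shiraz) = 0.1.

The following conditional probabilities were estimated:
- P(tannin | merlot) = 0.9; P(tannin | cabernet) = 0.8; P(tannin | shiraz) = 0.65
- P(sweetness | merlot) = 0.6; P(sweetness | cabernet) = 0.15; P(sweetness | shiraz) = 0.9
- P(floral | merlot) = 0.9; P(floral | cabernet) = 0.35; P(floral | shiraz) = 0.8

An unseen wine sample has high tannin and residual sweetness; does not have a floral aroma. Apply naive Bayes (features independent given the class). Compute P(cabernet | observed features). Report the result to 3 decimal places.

merlot: 0.45 × 0.9 × 0.6 × (1−0.9) = 0.0243
cabernet: 0.45 × 0.8 × 0.15 × (1−0.35) = 0.0351
shiraz: 0.1 × 0.65 × 0.9 × (1−0.8) = 0.0117
P(cabernet | x) = 0.0351 / 0.0711 ≈ 0.494

0.494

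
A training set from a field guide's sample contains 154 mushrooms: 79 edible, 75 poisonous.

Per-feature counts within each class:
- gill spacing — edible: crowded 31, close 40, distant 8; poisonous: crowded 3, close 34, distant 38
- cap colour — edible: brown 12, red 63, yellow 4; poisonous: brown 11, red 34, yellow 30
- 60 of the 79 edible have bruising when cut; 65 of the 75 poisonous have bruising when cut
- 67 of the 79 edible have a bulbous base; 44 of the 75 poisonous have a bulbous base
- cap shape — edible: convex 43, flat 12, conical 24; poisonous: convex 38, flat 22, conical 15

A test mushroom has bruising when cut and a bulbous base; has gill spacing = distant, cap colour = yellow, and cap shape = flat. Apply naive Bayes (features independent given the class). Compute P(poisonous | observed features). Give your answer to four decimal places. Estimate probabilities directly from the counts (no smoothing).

edible: (79/154) × (8/79) × (4/79) × (60/79) × (67/79) × (12/79) ≈ 0.000257352
poisonous: (75/154) × (38/75) × (30/75) × (65/75) × (44/75) × (22/75) ≈ 0.0147207
P(poisonous | x) = 0.0147207 / 0.014978052 ≈ 0.9828

0.9828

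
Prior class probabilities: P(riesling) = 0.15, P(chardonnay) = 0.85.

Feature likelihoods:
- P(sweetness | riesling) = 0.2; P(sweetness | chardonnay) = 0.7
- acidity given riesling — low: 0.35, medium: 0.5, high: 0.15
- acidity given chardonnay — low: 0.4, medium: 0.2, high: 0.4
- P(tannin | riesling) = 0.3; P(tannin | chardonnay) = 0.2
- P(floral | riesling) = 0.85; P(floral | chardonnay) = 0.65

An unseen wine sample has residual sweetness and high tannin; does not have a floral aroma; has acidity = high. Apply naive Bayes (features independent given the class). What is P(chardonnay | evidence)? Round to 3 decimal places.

0.988

riesling: 0.15 × 0.2 × 0.15 × 0.3 × (1−0.85) = 0.0002025
chardonnay: 0.85 × 0.7 × 0.4 × 0.2 × (1−0.65) = 0.01666
P(chardonnay | x) = 0.01666 / 0.0168625 ≈ 0.988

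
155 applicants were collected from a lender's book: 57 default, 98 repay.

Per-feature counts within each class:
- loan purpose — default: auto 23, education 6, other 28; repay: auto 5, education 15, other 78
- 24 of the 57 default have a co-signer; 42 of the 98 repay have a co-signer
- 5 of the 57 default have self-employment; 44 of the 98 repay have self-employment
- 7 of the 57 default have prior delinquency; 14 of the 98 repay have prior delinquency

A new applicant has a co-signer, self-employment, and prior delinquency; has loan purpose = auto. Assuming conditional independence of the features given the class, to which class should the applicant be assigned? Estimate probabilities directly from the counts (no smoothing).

repay

default: (57/155) × (23/57) × (24/57) × (5/57) × (7/57) ≈ 0.000673055
repay: (98/155) × (5/98) × (42/98) × (44/98) × (14/98) ≈ 0.000886727
Highest score → repay.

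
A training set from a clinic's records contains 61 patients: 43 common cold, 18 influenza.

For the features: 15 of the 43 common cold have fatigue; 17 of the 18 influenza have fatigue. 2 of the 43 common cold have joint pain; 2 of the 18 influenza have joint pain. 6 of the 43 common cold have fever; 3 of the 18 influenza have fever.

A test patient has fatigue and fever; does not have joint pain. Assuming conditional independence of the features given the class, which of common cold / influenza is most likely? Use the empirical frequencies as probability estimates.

influenza

common cold: (43/61) × (15/43) × (41/43) × (6/43) ≈ 0.032716
influenza: (18/61) × (17/18) × (16/18) × (3/18) ≈ 0.0412872
Highest score → influenza.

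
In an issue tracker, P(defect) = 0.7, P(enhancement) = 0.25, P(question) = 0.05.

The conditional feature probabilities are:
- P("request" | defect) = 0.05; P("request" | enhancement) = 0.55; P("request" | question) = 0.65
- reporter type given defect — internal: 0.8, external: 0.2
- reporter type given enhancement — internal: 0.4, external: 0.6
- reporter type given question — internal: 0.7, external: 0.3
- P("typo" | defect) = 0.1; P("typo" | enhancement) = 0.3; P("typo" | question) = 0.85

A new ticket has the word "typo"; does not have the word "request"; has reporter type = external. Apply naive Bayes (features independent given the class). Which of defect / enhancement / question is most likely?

enhancement

defect: 0.7 × (1−0.05) × 0.2 × 0.1 = 0.0133
enhancement: 0.25 × (1−0.55) × 0.6 × 0.3 = 0.02025
question: 0.05 × (1−0.65) × 0.3 × 0.85 = 0.0044625
Highest score → enhancement.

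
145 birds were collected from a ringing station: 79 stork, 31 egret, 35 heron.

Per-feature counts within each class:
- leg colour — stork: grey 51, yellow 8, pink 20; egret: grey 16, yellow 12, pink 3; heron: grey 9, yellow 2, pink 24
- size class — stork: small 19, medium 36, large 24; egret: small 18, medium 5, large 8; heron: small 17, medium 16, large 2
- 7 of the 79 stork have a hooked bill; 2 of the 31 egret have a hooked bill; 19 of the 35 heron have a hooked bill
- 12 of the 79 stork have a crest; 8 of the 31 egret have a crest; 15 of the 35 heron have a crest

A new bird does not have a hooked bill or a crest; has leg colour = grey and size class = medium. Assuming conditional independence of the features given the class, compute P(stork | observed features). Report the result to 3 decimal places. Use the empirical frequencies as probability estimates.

stork: (79/145) × (51/79) × (36/79) × (72/79) × (67/79) ≈ 0.123888
egret: (31/145) × (16/31) × (5/31) × (29/31) × (23/31) ≈ 0.0123527
heron: (35/145) × (9/35) × (16/35) × (16/35) × (20/35) ≈ 0.00741208
P(stork | x) = 0.123888 / 0.14365278 ≈ 0.862

0.862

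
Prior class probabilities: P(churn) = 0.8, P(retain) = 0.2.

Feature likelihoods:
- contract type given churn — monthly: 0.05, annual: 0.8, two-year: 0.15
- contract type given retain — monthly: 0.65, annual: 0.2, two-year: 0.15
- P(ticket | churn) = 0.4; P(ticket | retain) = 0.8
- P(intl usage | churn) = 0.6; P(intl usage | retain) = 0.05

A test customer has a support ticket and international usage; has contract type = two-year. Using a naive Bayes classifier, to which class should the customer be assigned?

churn: 0.8 × 0.15 × 0.4 × 0.6 = 0.0288
retain: 0.2 × 0.15 × 0.8 × 0.05 = 0.0012
Highest score → churn.

churn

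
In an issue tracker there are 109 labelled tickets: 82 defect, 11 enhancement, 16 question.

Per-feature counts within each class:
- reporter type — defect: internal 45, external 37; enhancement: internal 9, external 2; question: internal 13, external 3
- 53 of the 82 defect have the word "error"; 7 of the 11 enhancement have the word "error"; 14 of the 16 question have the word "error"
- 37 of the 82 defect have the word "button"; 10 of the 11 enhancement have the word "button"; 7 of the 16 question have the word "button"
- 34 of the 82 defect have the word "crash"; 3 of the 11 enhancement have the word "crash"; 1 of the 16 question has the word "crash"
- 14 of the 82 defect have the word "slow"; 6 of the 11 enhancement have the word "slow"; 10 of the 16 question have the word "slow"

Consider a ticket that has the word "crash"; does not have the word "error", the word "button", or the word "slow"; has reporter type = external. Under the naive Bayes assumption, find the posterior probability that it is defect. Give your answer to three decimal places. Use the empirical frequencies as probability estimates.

defect: (82/109) × (37/82) × (29/82) × (45/82) × (34/82) × (68/82) ≈ 0.0226526
enhancement: (11/109) × (2/11) × (4/11) × (1/11) × (3/11) × (5/11) ≈ 0.0000751941
question: (16/109) × (3/16) × (2/16) × (9/16) × (1/16) × (6/16) ≈ 0.0000453564
P(defect | x) = 0.0226526 / 0.0227731505 ≈ 0.995

0.995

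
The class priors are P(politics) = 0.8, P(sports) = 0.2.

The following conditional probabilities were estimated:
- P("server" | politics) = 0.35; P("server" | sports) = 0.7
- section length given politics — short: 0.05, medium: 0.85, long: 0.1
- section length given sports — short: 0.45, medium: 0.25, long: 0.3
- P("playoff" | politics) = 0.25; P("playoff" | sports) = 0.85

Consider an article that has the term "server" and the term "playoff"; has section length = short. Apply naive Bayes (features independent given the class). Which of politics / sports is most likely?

sports

politics: 0.8 × 0.35 × 0.05 × 0.25 = 0.0035
sports: 0.2 × 0.7 × 0.45 × 0.85 = 0.05355
Highest score → sports.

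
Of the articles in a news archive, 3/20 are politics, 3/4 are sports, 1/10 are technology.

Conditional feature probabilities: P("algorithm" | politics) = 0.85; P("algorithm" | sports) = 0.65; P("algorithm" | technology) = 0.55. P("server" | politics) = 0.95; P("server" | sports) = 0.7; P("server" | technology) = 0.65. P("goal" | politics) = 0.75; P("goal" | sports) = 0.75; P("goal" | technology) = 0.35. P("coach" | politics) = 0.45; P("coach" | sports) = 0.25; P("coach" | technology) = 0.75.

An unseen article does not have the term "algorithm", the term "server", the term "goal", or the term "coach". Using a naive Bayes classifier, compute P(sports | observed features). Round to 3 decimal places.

politics: 0.15 × (1−0.85) × (1−0.95) × (1−0.75) × (1−0.45) = 0.0001546875
sports: 0.75 × (1−0.65) × (1−0.7) × (1−0.75) × (1−0.25) = 0.014765625
technology: 0.1 × (1−0.55) × (1−0.65) × (1−0.35) × (1−0.75) = 0.002559375
P(sports | x) = 0.014765625 / 0.0174796875 ≈ 0.845

0.845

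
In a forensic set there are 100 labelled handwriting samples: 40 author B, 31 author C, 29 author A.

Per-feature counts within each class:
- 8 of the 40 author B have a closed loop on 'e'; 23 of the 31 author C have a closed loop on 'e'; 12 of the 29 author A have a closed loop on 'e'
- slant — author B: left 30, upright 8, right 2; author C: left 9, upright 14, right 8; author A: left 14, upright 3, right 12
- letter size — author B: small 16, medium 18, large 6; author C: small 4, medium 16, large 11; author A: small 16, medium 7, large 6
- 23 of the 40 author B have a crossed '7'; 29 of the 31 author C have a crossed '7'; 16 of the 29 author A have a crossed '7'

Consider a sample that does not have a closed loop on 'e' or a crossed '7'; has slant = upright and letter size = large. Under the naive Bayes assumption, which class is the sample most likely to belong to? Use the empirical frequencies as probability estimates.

author B

author B: (40/100) × (32/40) × (8/40) × (6/40) × (17/40) = 0.00408
author C: (31/100) × (8/31) × (14/31) × (11/31) × (2/31) ≈ 0.000827095
author A: (29/100) × (17/29) × (3/29) × (6/29) × (13/29) ≈ 0.00163106
Highest score → author B.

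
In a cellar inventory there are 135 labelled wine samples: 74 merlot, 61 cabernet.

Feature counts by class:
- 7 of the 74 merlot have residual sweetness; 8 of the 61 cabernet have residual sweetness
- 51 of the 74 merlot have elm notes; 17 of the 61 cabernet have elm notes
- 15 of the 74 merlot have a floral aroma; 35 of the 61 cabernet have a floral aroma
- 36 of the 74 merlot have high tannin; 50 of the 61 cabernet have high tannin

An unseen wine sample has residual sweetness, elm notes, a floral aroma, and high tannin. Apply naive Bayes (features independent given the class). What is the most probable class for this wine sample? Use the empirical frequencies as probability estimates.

cabernet

merlot: (74/135) × (7/74) × (51/74) × (15/74) × (36/74) ≈ 0.00352398
cabernet: (61/135) × (8/61) × (17/61) × (35/61) × (50/61) ≈ 0.00776701
Highest score → cabernet.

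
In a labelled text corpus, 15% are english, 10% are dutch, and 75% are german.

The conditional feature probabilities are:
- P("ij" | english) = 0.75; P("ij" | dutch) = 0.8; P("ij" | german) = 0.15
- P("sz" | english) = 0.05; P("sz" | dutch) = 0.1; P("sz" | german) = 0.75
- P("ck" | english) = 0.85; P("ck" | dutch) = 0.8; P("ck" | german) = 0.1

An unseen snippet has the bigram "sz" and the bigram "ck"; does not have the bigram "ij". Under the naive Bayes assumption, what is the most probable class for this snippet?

english: 0.15 × (1−0.75) × 0.05 × 0.85 = 0.00159375
dutch: 0.1 × (1−0.8) × 0.1 × 0.8 = 0.0016
german: 0.75 × (1−0.15) × 0.75 × 0.1 = 0.0478125
Highest score → german.

german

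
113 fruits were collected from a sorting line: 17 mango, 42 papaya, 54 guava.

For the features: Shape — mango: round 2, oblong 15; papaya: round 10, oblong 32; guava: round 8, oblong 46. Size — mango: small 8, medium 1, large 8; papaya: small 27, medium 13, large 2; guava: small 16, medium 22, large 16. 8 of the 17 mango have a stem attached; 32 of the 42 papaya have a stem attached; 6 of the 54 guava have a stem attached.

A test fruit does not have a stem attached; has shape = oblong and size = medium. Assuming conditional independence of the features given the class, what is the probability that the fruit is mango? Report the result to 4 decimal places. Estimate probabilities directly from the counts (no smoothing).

0.0240

mango: (17/113) × (15/17) × (1/17) × (9/17) ≈ 0.00413388
papaya: (42/113) × (32/42) × (13/42) × (10/42) ≈ 0.0208697
guava: (54/113) × (46/54) × (22/54) × (48/54) ≈ 0.14742
P(mango | x) = 0.00413388 / 0.17242358 ≈ 0.0240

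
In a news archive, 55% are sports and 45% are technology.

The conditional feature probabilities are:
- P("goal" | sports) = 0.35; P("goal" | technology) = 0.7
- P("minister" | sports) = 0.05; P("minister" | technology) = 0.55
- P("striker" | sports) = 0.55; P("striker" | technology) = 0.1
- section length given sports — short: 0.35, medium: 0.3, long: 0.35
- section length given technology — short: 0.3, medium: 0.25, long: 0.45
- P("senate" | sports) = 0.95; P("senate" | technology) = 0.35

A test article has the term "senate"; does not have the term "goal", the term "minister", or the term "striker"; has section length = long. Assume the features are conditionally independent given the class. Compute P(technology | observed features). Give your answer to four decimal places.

0.1449

sports: 0.55 × (1−0.35) × (1−0.05) × (1−0.55) × 0.35 × 0.95 = 0.050816390625
technology: 0.45 × (1−0.7) × (1−0.55) × (1−0.1) × 0.45 × 0.35 = 0.0086113125
P(technology | x) = 0.0086113125 / 0.059427703125 ≈ 0.1449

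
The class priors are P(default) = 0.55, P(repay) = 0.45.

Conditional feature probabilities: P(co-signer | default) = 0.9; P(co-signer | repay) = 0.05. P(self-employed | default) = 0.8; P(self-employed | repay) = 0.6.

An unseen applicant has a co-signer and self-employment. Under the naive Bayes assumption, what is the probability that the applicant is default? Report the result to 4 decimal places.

0.9670

default: 0.55 × 0.9 × 0.8 = 0.396
repay: 0.45 × 0.05 × 0.6 = 0.0135
P(default | x) = 0.396 / 0.4095 ≈ 0.9670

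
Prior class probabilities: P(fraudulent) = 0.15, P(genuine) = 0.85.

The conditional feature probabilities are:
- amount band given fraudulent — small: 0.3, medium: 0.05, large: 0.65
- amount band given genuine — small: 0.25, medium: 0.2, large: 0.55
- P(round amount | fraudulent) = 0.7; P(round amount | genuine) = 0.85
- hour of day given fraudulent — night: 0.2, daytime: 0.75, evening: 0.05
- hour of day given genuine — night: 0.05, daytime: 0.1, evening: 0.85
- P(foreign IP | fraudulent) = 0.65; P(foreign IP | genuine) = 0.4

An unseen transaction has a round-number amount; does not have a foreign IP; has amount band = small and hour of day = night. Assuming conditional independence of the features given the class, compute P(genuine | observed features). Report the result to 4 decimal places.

0.7108

fraudulent: 0.15 × 0.3 × 0.7 × 0.2 × (1−0.65) = 0.002205
genuine: 0.85 × 0.25 × 0.85 × 0.05 × (1−0.4) = 0.00541875
P(genuine | x) = 0.00541875 / 0.00762375 ≈ 0.7108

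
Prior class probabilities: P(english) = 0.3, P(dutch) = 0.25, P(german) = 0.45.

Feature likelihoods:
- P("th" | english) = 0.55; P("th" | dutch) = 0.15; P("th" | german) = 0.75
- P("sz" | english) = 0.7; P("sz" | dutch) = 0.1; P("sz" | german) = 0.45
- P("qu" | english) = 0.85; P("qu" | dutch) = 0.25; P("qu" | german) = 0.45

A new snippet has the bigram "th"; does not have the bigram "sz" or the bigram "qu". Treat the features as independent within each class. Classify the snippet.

english: 0.3 × 0.55 × (1−0.7) × (1−0.85) = 0.007425
dutch: 0.25 × 0.15 × (1−0.1) × (1−0.25) = 0.0253125
german: 0.45 × 0.75 × (1−0.45) × (1−0.45) = 0.10209375
Highest score → german.

german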